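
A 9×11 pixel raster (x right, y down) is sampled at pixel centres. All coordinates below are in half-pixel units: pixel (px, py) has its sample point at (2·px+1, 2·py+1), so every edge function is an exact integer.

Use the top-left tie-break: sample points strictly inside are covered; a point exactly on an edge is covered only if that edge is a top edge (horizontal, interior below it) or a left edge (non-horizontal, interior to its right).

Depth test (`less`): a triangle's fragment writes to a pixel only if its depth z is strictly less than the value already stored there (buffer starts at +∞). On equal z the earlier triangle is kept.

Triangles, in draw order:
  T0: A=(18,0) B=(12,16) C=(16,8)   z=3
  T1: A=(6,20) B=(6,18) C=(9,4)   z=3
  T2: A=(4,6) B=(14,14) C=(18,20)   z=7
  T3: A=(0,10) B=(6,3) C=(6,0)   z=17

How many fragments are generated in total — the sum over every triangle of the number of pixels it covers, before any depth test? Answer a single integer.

T0:
  2·area = 16  (B↔C swapped to make it positive)
  edge (18, 0)→(16, 8): d=(-2,8) right/bottom  bias=-1
  edge (16, 8)→(12, 16): d=(-4,8) right/bottom  bias=-1
  edge (12, 16)→(18, 0): d=(6,-16) top-left  bias=+0
    (8,1)@(17, 3): e=[2,12,2] → █
    (8,2)@(17, 5): e=[-2,4,14] → ·
    (7,4)@(15, 9): e=[6,4,6] → █
    (8,4)@(17, 9): e=[-10,-12,38] → ·
    (7,5)@(15, 11): e=[2,-4,18] → ·
  covered (2 px):
    · · · · · · · · ·
    · · · · · · · · █
    · · · · · · · · ·
    · · · · · · · · ·
    · · · · · · · █ ·
    · · · · · · · · ·
    · · · · · · · · ·
    · · · · · · · · ·
    · · · · · · · · ·
    · · · · · · · · ·
    · · · · · · · · ·
T1:
  2·area = 6
  edge (6, 20)→(6, 18): d=(0,-2) top-left  bias=+0
  edge (6, 18)→(9, 4): d=(3,-14) top-left  bias=+0
  edge (9, 4)→(6, 20): d=(-3,16) right/bottom  bias=-1
  covered (0 px):
    · · · · · · · · ·
    · · · · · · · · ·
    · · · · · · · · ·
    · · · · · · · · ·
    · · · · · · · · ·
    · · · · · · · · ·
    · · · · · · · · ·
    · · · · · · · · ·
    · · · · · · · · ·
    · · · · · · · · ·
    · · · · · · · · ·
T2:
  2·area = 28
  edge (4, 6)→(14, 14): d=(10,8) right/bottom  bias=-1
  edge (14, 14)→(18, 20): d=(4,6) right/bottom  bias=-1
  edge (18, 20)→(4, 6): d=(-14,-14) top-left  bias=+0
    (0,1)@(1, 3): e=[-6,34,0] → ·  [on edge]
    (1,2)@(3, 5): e=[-2,30,0] → ·  [on edge]
    (2,3)@(5, 7): e=[2,26,0] → █  [on edge]
    (3,3)@(7, 7): e=[-14,14,28] → ·
    (2,4)@(5, 9): e=[22,34,-28] → ·
    (3,4)@(7, 9): e=[6,22,0] → █  [on edge]
    (4,4)@(9, 9): e=[-10,10,28] → ·
    (3,5)@(7, 11): e=[26,30,-28] → ·
    (4,5)@(9, 11): e=[10,18,0] → █  [on edge]
    (5,5)@(11, 11): e=[-6,6,28] → ·
    (4,6)@(9, 13): e=[30,26,-28] → ·
    (5,6)@(11, 13): e=[14,14,0] → █  [on edge]
    (6,7)@(13, 15): e=[18,10,0] → █  [on edge]
    (7,8)@(15, 17): e=[22,6,0] → █  [on edge]
    (8,9)@(17, 19): e=[26,2,0] → █  [on edge]
  covered (7 px):
    · · · · · · · · ·
    · · · · · · · · ·
    · · · · · · · · ·
    · · █ · · · · · ·
    · · · █ · · · · ·
    · · · · █ · · · ·
    · · · · · █ · · ·
    · · · · · · █ · ·
    · · · · · · · █ ·
    · · · · · · · · █
    · · · · · · · · ·
T3:
  2·area = 18  (B↔C swapped to make it positive)
  edge (0, 10)→(6, 0): d=(6,-10) top-left  bias=+0
  edge (6, 0)→(6, 3): d=(0,3) right/bottom  bias=-1
  edge (6, 3)→(0, 10): d=(-6,7) right/bottom  bias=-1
    (2,1)@(5, 3): e=[8,3,7] → █
    (3,1)@(7, 3): e=[28,-3,-7] → ·
    (1,2)@(3, 5): e=[0,9,9] → █  [on edge]
    (2,2)@(5, 5): e=[20,3,-5] → ·
    (1,3)@(3, 7): e=[12,9,-3] → ·
  covered (2 px):
    · · · · · · · · ·
    · · █ · · · · · ·
    · █ · · · · · · ·
    · · · · · · · · ·
    · · · · · · · · ·
    · · · · · · · · ·
    · · · · · · · · ·
    · · · · · · · · ·
    · · · · · · · · ·
    · · · · · · · · ·
    · · · · · · · · ·

Result: 11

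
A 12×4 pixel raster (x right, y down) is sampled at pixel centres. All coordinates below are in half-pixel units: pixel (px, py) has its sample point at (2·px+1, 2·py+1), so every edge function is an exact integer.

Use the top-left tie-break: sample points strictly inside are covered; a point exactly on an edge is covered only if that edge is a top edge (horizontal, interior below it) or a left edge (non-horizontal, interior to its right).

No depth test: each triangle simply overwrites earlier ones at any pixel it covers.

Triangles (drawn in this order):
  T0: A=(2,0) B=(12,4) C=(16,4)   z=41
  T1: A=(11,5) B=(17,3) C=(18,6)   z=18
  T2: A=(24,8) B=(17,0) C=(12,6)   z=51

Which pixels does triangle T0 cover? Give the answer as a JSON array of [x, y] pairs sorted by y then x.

T0:
  2·area = 16  (B↔C swapped to make it positive)
  edge (2, 0)→(16, 4): d=(14,4) right/bottom  bias=-1
  edge (16, 4)→(12, 4): d=(-4,0) right/bottom  bias=-1
  edge (12, 4)→(2, 0): d=(-10,-4) top-left  bias=+0
    (2,0)@(5, 1): e=[2,12,2] → █
    (3,0)@(7, 1): e=[-6,12,10] → ·
    (2,1)@(5, 3): e=[30,4,-18] → ·
    (5,1)@(11, 3): e=[6,4,6] → █
    (6,1)@(13, 3): e=[-2,4,14] → ·
    (5,2)@(11, 5): e=[34,-4,-14] → ·
  covered (2 px):
    · · █ · · · · · · · · ·
    · · · · · █ · · · · · ·
    · · · · · · · · · · · ·
    · · · · · · · · · · · ·
T1:
  2·area = 20
  edge (11, 5)→(17, 3): d=(6,-2) top-left  bias=+0
  edge (17, 3)→(18, 6): d=(1,3) right/bottom  bias=-1
  edge (18, 6)→(11, 5): d=(-7,-1) top-left  bias=+0
    (11,0)@(23, 1): e=[0,-20,40] → ·  [on edge]
    (8,1)@(17, 3): e=[0,0,20] → ·  [on edge]
    (5,2)@(11, 5): e=[0,20,0] → █  [on edge]
    (6,2)@(13, 5): e=[4,14,2] → █
    (7,2)@(15, 5): e=[8,8,4] → █
    (8,2)@(17, 5): e=[12,2,6] → █
    (9,2)@(19, 5): e=[16,-4,8] → ·
    (2,3)@(5, 7): e=[0,40,-20] → ·  [on edge]
    (5,3)@(11, 7): e=[12,22,-14] → ·
    (6,3)@(13, 7): e=[16,16,-12] → ·
    (7,3)@(15, 7): e=[20,10,-10] → ·
    (8,3)@(17, 7): e=[24,4,-8] → ·
  covered (4 px):
    · · · · · · · · · · · ·
    · · · · · · · · · · · ·
    · · · · · █ █ █ █ · · ·
    · · · · · · · · · · · ·
T2:
  2·area = 82  (B↔C swapped to make it positive)
  edge (24, 8)→(12, 6): d=(-12,-2) top-left  bias=+0
  edge (12, 6)→(17, 0): d=(5,-6) top-left  bias=+0
  edge (17, 0)→(24, 8): d=(7,8) right/bottom  bias=-1
    (8,0)@(17, 1): e=[70,5,7] → █
    (9,0)@(19, 1): e=[74,17,-9] → ·
    (7,1)@(15, 3): e=[42,3,37] → █
    (9,1)@(19, 3): e=[50,27,5] → █
    (10,1)@(21, 3): e=[54,39,-11] → ·
    (6,2)@(13, 5): e=[14,1,67] → █
    (10,2)@(21, 5): e=[30,49,3] → █
    (11,2)@(23, 5): e=[34,61,-13] → ·
    (6,3)@(13, 7): e=[-10,11,81] → ·
    (7,3)@(15, 7): e=[-6,23,65] → ·
    (8,3)@(17, 7): e=[-2,35,49] → ·
    (9,3)@(19, 7): e=[2,47,33] → █
  covered (12 px):
    · · · · · · · · █ · · ·
    · · · · · · · █ █ █ · ·
    · · · · · · █ █ █ █ █ ·
    · · · · · · · · · █ █ █

Result: [[2,0],[5,1]]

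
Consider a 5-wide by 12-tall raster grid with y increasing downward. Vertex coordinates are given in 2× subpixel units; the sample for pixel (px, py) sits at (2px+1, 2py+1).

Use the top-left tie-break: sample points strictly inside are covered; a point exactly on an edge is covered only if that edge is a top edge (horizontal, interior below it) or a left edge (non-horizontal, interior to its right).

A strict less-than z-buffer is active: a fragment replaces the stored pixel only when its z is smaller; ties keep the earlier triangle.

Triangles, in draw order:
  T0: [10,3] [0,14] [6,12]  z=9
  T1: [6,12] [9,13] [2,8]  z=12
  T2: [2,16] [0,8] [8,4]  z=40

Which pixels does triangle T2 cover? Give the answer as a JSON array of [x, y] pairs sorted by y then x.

T0:
  2·area = 46  (B↔C swapped to make it positive)
  edge (10, 3)→(6, 12): d=(-4,9) right/bottom  bias=-1
  edge (6, 12)→(0, 14): d=(-6,2) right/bottom  bias=-1
  edge (0, 14)→(10, 3): d=(10,-11) top-left  bias=+0
    (4,2)@(9, 5): e=[1,36,9] → █
    (3,3)@(7, 7): e=[11,28,7] → █
    (4,3)@(9, 7): e=[-7,24,29] → ·
    (2,4)@(5, 9): e=[21,20,5] → █
    (4,4)@(9, 9): e=[-15,12,49] → ·
    (1,5)@(3, 11): e=[31,12,3] → █
    (3,5)@(7, 11): e=[-5,4,47] → ·
    (4,5)@(9, 11): e=[-23,0,69] → ·  [on edge]
    (0,6)@(1, 13): e=[41,4,1] → █
    (1,6)@(3, 13): e=[23,0,23] → ·  [on edge]
    (2,6)@(5, 13): e=[5,-4,45] → ·
    (0,7)@(1, 15): e=[33,-8,21] → ·
  covered (7 px):
    · · · · ·
    · · · · ·
    · · · · █
    · · · █ ·
    · · █ █ ·
    · █ █ · ·
    █ · · · ·
    · · · · ·
    · · · · ·
    · · · · ·
    · · · · ·
    · · · · ·
T1:
  2·area = 8  (B↔C swapped to make it positive)
  edge (6, 12)→(2, 8): d=(-4,-4) top-left  bias=+0
  edge (2, 8)→(9, 13): d=(7,5) right/bottom  bias=-1
  edge (9, 13)→(6, 12): d=(-3,-1) top-left  bias=+0
    (0,3)@(1, 7): e=[0,-2,10] → ·  [on edge]
    (1,4)@(3, 9): e=[0,2,6] → █  [on edge]
    (2,4)@(5, 9): e=[8,-8,8] → ·
    (1,5)@(3, 11): e=[-8,16,0] → ·  [on edge]
    (2,5)@(5, 11): e=[0,6,2] → █  [on edge]
    (3,5)@(7, 11): e=[8,-4,4] → ·
    (2,6)@(5, 13): e=[-8,20,-4] → ·
    (3,6)@(7, 13): e=[0,10,-2] → ·  [on edge]
    (4,6)@(9, 13): e=[8,0,0] → ·  [on edge]
    (4,7)@(9, 15): e=[0,14,-6] → ·  [on edge]
  covered (2 px):
    · · · · ·
    · · · · ·
    · · · · ·
    · · · · ·
    · █ · · ·
    · · █ · ·
    · · · · ·
    · · · · ·
    · · · · ·
    · · · · ·
    · · · · ·
    · · · · ·
T2:
  2·area = 72
  edge (2, 16)→(0, 8): d=(-2,-8) top-left  bias=+0
  edge (0, 8)→(8, 4): d=(8,-4) top-left  bias=+0
  edge (8, 4)→(2, 16): d=(-6,12) right/bottom  bias=-1
    (3,2)@(7, 5): e=[62,4,6] → █
    (4,2)@(9, 5): e=[78,12,-18] → ·
    (1,3)@(3, 7): e=[26,4,42] → █
    (2,3)@(5, 7): e=[42,12,18] → █
    (3,3)@(7, 7): e=[58,20,-6] → ·
    (0,4)@(1, 9): e=[6,12,54] → █
    (3,4)@(7, 9): e=[54,36,-18] → ·
    (0,5)@(1, 11): e=[2,28,42] → █
    (2,5)@(5, 11): e=[34,44,-6] → ·
    (0,6)@(1, 13): e=[-2,44,30] → ·
    (1,6)@(3, 13): e=[14,52,6] → █
    (2,6)@(5, 13): e=[30,60,-18] → ·
  covered (9 px):
    · · · · ·
    · · · · ·
    · · · █ ·
    · █ █ · ·
    █ █ █ · ·
    █ █ · · ·
    · █ · · ·
    · · · · ·
    · · · · ·
    · · · · ·
    · · · · ·
    · · · · ·

Result: [[3,2],[1,3],[2,3],[0,4],[1,4],[2,4],[0,5],[1,5],[1,6]]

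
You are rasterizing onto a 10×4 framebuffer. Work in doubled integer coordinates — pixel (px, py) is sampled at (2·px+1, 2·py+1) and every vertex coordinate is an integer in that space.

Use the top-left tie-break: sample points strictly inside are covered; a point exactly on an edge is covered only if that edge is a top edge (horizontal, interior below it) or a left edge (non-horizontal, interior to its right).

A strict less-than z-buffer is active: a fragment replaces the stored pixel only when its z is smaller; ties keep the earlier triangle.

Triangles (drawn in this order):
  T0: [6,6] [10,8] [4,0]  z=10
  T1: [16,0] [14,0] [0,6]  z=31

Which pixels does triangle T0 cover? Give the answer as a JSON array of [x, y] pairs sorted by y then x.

T0:
  2·area = 20  (B↔C swapped to make it positive)
  edge (6, 6)→(4, 0): d=(-2,-6) top-left  bias=+0
  edge (4, 0)→(10, 8): d=(6,8) right/bottom  bias=-1
  edge (10, 8)→(6, 6): d=(-4,-2) top-left  bias=+0
    (2,1)@(5, 3): e=[0,10,10] → █  [on edge]
    (3,1)@(7, 3): e=[12,-6,14] → ·
    (2,2)@(5, 5): e=[-4,22,2] → ·
    (3,2)@(7, 5): e=[8,6,6] → █
    (4,2)@(9, 5): e=[20,-10,10] → ·
    (3,3)@(7, 7): e=[4,18,-2] → ·
    (4,3)@(9, 7): e=[16,2,2] → █
    (5,3)@(11, 7): e=[28,-14,6] → ·
  covered (3 px):
    · · · · · · · · · ·
    · · █ · · · · · · ·
    · · · █ · · · · · ·
    · · · · █ · · · · ·
T1:
  2·area = 12  (B↔C swapped to make it positive)
  edge (16, 0)→(0, 6): d=(-16,6) right/bottom  bias=-1
  edge (0, 6)→(14, 0): d=(14,-6) top-left  bias=+0
  edge (14, 0)→(16, 0): d=(2,0) top-left  bias=+0
    (6,0)@(13, 1): e=[2,8,2] → █
    (7,0)@(15, 1): e=[-10,20,2] → ·
    (3,1)@(7, 3): e=[6,0,6] → █  [on edge]
    (4,1)@(9, 3): e=[-6,12,6] → ·
    (6,1)@(13, 3): e=[-30,36,6] → ·
    (3,2)@(7, 5): e=[-26,28,10] → ·
  covered (2 px):
    · · · · · · █ · · ·
    · · · █ · · · · · ·
    · · · · · · · · · ·
    · · · · · · · · · ·

Answer: [[2,1],[3,2],[4,3]]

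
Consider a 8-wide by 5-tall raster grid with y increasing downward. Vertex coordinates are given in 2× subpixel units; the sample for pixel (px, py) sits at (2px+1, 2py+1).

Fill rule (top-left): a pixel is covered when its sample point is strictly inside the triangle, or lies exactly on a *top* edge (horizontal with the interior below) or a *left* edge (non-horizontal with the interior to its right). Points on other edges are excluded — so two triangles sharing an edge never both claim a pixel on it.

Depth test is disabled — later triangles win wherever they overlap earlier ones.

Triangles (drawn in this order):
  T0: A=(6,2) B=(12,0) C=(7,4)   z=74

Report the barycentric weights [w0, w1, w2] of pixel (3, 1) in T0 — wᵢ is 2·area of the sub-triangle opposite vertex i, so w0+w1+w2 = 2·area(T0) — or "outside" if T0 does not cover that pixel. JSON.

T0:
  2·area = 14
  edge (6, 2)→(12, 0): d=(6,-2) top-left  bias=+0
  edge (12, 0)→(7, 4): d=(-5,4) right/bottom  bias=-1
  edge (7, 4)→(6, 2): d=(-1,-2) top-left  bias=+0
    (4,0)@(9, 1): e=[0,7,7] → X  [on edge]
    (5,0)@(11, 1): e=[4,-1,11] → .
    (1,1)@(3, 3): e=[0,21,-7] → .  [on edge]
    (3,1)@(7, 3): e=[8,5,1] → X
    (4,1)@(9, 3): e=[12,-3,5] → .
    (3,2)@(7, 5): e=[20,-5,-1] → .
  covered (2 px):
    . . . . X . . .
    . . . X . . . .
    . . . . . . . .
    . . . . . . . .
    . . . . . . . .

Answer: [5,1,8]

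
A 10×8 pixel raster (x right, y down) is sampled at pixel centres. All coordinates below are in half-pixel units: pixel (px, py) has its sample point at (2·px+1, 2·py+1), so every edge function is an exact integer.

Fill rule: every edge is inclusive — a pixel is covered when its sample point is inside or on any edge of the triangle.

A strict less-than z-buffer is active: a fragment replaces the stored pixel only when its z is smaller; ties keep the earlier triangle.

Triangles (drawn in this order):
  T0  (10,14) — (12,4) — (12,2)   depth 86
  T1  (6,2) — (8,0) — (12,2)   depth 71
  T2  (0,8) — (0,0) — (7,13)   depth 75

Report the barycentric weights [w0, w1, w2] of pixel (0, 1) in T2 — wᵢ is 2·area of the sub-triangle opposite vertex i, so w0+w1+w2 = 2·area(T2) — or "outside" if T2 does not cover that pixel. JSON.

T0:
  2·area = 4  (B↔C swapped to make it positive)
  edge (10, 14)→(12, 2): d=(2,-12) inclusive
  edge (12, 2)→(12, 4): d=(0,2) inclusive
  edge (12, 4)→(10, 14): d=(-2,10) inclusive
    (5,4)@(11, 9): e=[2,2,0] → █  [on edge]
    (6,4)@(13, 9): e=[26,-2,-20] → ·
    (5,5)@(11, 11): e=[6,2,-4] → ·
  covered (1 px):
    · · · · · · · · · ·
    · · · · · · · · · ·
    · · · · · · · · · ·
    · · · · · · · · · ·
    · · · · · █ · · · ·
    · · · · · · · · · ·
    · · · · · · · · · ·
    · · · · · · · · · ·
T1:
  2·area = 12
  edge (6, 2)→(8, 0): d=(2,-2) inclusive
  edge (8, 0)→(12, 2): d=(4,2) inclusive
  edge (12, 2)→(6, 2): d=(-6,0) inclusive
    (3,0)@(7, 1): e=[0,6,6] → █  [on edge]
    (4,0)@(9, 1): e=[4,2,6] → █
    (5,0)@(11, 1): e=[8,-2,6] → ·
    (2,1)@(5, 3): e=[0,18,-6] → ·  [on edge]
    (3,1)@(7, 3): e=[4,14,-6] → ·
    (4,1)@(9, 3): e=[8,10,-6] → ·
    (1,2)@(3, 5): e=[0,30,-18] → ·  [on edge]
    (0,3)@(1, 7): e=[0,42,-30] → ·  [on edge]
  covered (2 px):
    · · · █ █ · · · · ·
    · · · · · · · · · ·
    · · · · · · · · · ·
    · · · · · · · · · ·
    · · · · · · · · · ·
    · · · · · · · · · ·
    · · · · · · · · · ·
    · · · · · · · · · ·
T2:
  2·area = 56
  edge (0, 8)→(0, 0): d=(0,-8) inclusive
  edge (0, 0)→(7, 13): d=(7,13) inclusive
  edge (7, 13)→(0, 8): d=(-7,-5) inclusive
    (0,1)@(1, 3): e=[8,8,40] → █
    (1,1)@(3, 3): e=[24,-18,50] → ·
    (0,2)@(1, 5): e=[8,22,26] → █
    (1,2)@(3, 5): e=[24,-4,36] → ·
    (0,3)@(1, 7): e=[8,36,12] → █
    (1,3)@(3, 7): e=[24,10,22] → █
    (2,3)@(5, 7): e=[40,-16,32] → ·
    (0,4)@(1, 9): e=[8,50,-2] → ·
    (1,4)@(3, 9): e=[24,24,8] → █
    (2,4)@(5, 9): e=[40,-2,18] → ·
    (1,5)@(3, 11): e=[24,38,-6] → ·
    (2,5)@(5, 11): e=[40,12,4] → █
    (3,6)@(7, 13): e=[56,0,0] → █  [on edge]
  covered (7 px):
    · · · · · · · · · ·
    █ · · · · · · · · ·
    █ · · · · · · · · ·
    █ █ · · · · · · · ·
    · █ · · · · · · · ·
    · · █ · · · · · · ·
    · · · █ · · · · · ·
    · · · · · · · · · ·

Result: [8,40,8]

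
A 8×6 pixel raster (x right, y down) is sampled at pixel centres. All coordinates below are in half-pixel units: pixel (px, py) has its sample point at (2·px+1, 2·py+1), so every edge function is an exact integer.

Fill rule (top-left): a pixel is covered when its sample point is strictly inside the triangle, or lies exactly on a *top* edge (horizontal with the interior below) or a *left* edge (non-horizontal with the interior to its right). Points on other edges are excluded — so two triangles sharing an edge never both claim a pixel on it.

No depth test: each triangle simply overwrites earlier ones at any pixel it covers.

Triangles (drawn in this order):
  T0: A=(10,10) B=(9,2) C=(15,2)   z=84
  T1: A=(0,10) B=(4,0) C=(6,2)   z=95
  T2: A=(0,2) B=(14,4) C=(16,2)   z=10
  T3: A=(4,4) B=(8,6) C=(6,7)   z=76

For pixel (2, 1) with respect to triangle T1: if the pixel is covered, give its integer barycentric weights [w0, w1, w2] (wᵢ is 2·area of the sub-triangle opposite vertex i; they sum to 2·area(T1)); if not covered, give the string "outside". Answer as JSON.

T0:
  2·area = 48
  edge (10, 10)→(9, 2): d=(-1,-8) top-left  bias=+0
  edge (9, 2)→(15, 2): d=(6,0) top-left  bias=+0
  edge (15, 2)→(10, 10): d=(-5,8) right/bottom  bias=-1
    (5,1)@(11, 3): e=[15,6,27] → #
    (6,1)@(13, 3): e=[31,6,11] → #
    (7,1)@(15, 3): e=[47,6,-5] → ·
    (5,2)@(11, 5): e=[13,18,17] → #
    (7,2)@(15, 5): e=[45,18,-15] → ·
    (5,3)@(11, 7): e=[11,30,7] → #
    (6,3)@(13, 7): e=[27,30,-9] → ·
    (5,4)@(11, 9): e=[9,42,-3] → ·
  covered (5 px):
    · · · · · · · ·
    · · · · · # # ·
    · · · · · # # ·
    · · · · · # · ·
    · · · · · · · ·
    · · · · · · · ·
T1:
  2·area = 28
  edge (0, 10)→(4, 0): d=(4,-10) top-left  bias=+0
  edge (4, 0)→(6, 2): d=(2,2) right/bottom  bias=-1
  edge (6, 2)→(0, 10): d=(-6,8) right/bottom  bias=-1
    (2,0)@(5, 1): e=[14,0,14] → ·  [on edge]
    (1,1)@(3, 3): e=[2,8,18] → #
    (2,1)@(5, 3): e=[22,4,2] → #
    (3,1)@(7, 3): e=[42,0,-14] → ·  [on edge]
    (1,2)@(3, 5): e=[10,12,6] → #
    (2,2)@(5, 5): e=[30,8,-10] → ·
    (4,2)@(9, 5): e=[70,0,-42] → ·  [on edge]
    (1,3)@(3, 7): e=[18,16,-6] → ·
    (5,3)@(11, 7): e=[98,0,-70] → ·  [on edge]
    (6,4)@(13, 9): e=[126,0,-98] → ·  [on edge]
    (7,5)@(15, 11): e=[154,0,-126] → ·  [on edge]
  covered (3 px):
    · · · · · · · ·
    · # # · · · · ·
    · # · · · · · ·
    · · · · · · · ·
    · · · · · · · ·
    · · · · · · · ·
T2:
  2·area = 32  (B↔C swapped to make it positive)
  edge (0, 2)→(16, 2): d=(16,0) top-left  bias=+0
  edge (16, 2)→(14, 4): d=(-2,2) right/bottom  bias=-1
  edge (14, 4)→(0, 2): d=(-14,-2) top-left  bias=+0
    (3,1)@(7, 3): e=[16,16,0] → #  [on edge]
    (4,1)@(9, 3): e=[16,12,4] → #
    (5,1)@(11, 3): e=[16,8,8] → #
    (6,1)@(13, 3): e=[16,4,12] → #
    (7,1)@(15, 3): e=[16,0,16] → ·  [on edge]
    (3,2)@(7, 5): e=[48,12,-28] → ·
    (4,2)@(9, 5): e=[48,8,-24] → ·
    (5,2)@(11, 5): e=[48,4,-20] → ·
    (6,2)@(13, 5): e=[48,0,-16] → ·  [on edge]
    (5,3)@(11, 7): e=[80,0,-48] → ·  [on edge]
    (4,4)@(9, 9): e=[112,0,-80] → ·  [on edge]
    (3,5)@(7, 11): e=[144,0,-112] → ·  [on edge]
  covered (4 px):
    · · · · · · · ·
    · · · # # # # ·
    · · · · · · · ·
    · · · · · · · ·
    · · · · · · · ·
    · · · · · · · ·
T3:
  2·area = 8
  edge (4, 4)→(8, 6): d=(4,2) right/bottom  bias=-1
  edge (8, 6)→(6, 7): d=(-2,1) right/bottom  bias=-1
  edge (6, 7)→(4, 4): d=(-2,-3) top-left  bias=+0
    (2,2)@(5, 5): e=[2,5,1] → #
    (3,2)@(7, 5): e=[-2,3,7] → ·
    (2,3)@(5, 7): e=[10,1,-3] → ·
  covered (1 px):
    · · · · · · · ·
    · · · · · · · ·
    · · # · · · · ·
    · · · · · · · ·
    · · · · · · · ·
    · · · · · · · ·

Answer: [4,2,22]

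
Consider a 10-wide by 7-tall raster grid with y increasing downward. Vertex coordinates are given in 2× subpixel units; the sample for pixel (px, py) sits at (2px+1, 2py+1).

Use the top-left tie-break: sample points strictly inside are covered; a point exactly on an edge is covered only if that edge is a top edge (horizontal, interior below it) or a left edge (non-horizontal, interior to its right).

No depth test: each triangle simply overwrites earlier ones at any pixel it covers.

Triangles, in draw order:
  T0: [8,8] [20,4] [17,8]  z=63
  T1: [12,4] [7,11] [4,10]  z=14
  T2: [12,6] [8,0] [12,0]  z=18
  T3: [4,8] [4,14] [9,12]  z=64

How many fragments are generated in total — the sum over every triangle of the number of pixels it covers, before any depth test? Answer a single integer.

T0:
  2·area = 36
  edge (8, 8)→(20, 4): d=(12,-4) top-left  bias=+0
  edge (20, 4)→(17, 8): d=(-3,4) right/bottom  bias=-1
  edge (17, 8)→(8, 8): d=(-9,0) right/bottom  bias=-1
    (8,2)@(17, 5): e=[0,9,27] → █  [on edge]
    (9,2)@(19, 5): e=[8,1,27] → █
    (5,3)@(11, 7): e=[0,27,9] → █  [on edge]
    (6,3)@(13, 7): e=[8,19,9] → █
    (7,3)@(15, 7): e=[16,11,9] → █
    (9,3)@(19, 7): e=[32,-5,9] → ·
    (2,4)@(5, 9): e=[0,45,-9] → ·  [on edge]
    (5,4)@(11, 9): e=[24,21,-9] → ·
    (6,4)@(13, 9): e=[32,13,-9] → ·
    (7,4)@(15, 9): e=[40,5,-9] → ·
    (8,4)@(17, 9): e=[48,-3,-9] → ·
  covered (6 px):
    · · · · · · · · · ·
    · · · · · · · · · ·
    · · · · · · · · █ █
    · · · · · █ █ █ █ ·
    · · · · · · · · · ·
    · · · · · · · · · ·
    · · · · · · · · · ·
T1:
  2·area = 26
  edge (12, 4)→(7, 11): d=(-5,7) right/bottom  bias=-1
  edge (7, 11)→(4, 10): d=(-3,-1) top-left  bias=+0
  edge (4, 10)→(12, 4): d=(8,-6) top-left  bias=+0
    (5,2)@(11, 5): e=[2,22,2] → █
    (6,2)@(13, 5): e=[-12,24,14] → ·
    (4,3)@(9, 7): e=[6,14,6] → █
    (5,3)@(11, 7): e=[-8,16,18] → ·
    (0,4)@(1, 9): e=[52,0,-26] → ·  [on edge]
    (3,4)@(7, 9): e=[10,6,10] → █
    (4,4)@(9, 9): e=[-4,8,22] → ·
    (3,5)@(7, 11): e=[0,0,26] → ·  [on edge]
    (6,6)@(13, 13): e=[-52,0,78] → ·  [on edge]
  covered (3 px):
    · · · · · · · · · ·
    · · · · · · · · · ·
    · · · · · █ · · · ·
    · · · · █ · · · · ·
    · · · █ · · · · · ·
    · · · · · · · · · ·
    · · · · · · · · · ·
T2:
  2·area = 24
  edge (12, 6)→(8, 0): d=(-4,-6) top-left  bias=+0
  edge (8, 0)→(12, 0): d=(4,0) top-left  bias=+0
  edge (12, 0)→(12, 6): d=(0,6) right/bottom  bias=-1
    (4,0)@(9, 1): e=[2,4,18] → █
    (5,0)@(11, 1): e=[14,4,6] → █
    (6,0)@(13, 1): e=[26,4,-6] → ·
    (4,1)@(9, 3): e=[-6,12,18] → ·
    (5,1)@(11, 3): e=[6,12,6] → █
    (6,1)@(13, 3): e=[18,12,-6] → ·
    (5,2)@(11, 5): e=[-2,20,6] → ·
  covered (3 px):
    · · · · █ █ · · · ·
    · · · · · █ · · · ·
    · · · · · · · · · ·
    · · · · · · · · · ·
    · · · · · · · · · ·
    · · · · · · · · · ·
    · · · · · · · · · ·
T3:
  2·area = 30  (B↔C swapped to make it positive)
  edge (4, 8)→(9, 12): d=(5,4) right/bottom  bias=-1
  edge (9, 12)→(4, 14): d=(-5,2) right/bottom  bias=-1
  edge (4, 14)→(4, 8): d=(0,-6) top-left  bias=+0
    (2,4)@(5, 9): e=[1,23,6] → █
    (3,4)@(7, 9): e=[-7,19,18] → ·
    (2,5)@(5, 11): e=[11,13,6] → █
    (3,5)@(7, 11): e=[3,9,18] → █
    (4,5)@(9, 11): e=[-5,5,30] → ·
    (2,6)@(5, 13): e=[21,3,6] → █
    (3,6)@(7, 13): e=[13,-1,18] → ·
  covered (4 px):
    · · · · · · · · · ·
    · · · · · · · · · ·
    · · · · · · · · · ·
    · · · · · · · · · ·
    · · █ · · · · · · ·
    · · █ █ · · · · · ·
    · · █ · · · · · · ·

Answer: 16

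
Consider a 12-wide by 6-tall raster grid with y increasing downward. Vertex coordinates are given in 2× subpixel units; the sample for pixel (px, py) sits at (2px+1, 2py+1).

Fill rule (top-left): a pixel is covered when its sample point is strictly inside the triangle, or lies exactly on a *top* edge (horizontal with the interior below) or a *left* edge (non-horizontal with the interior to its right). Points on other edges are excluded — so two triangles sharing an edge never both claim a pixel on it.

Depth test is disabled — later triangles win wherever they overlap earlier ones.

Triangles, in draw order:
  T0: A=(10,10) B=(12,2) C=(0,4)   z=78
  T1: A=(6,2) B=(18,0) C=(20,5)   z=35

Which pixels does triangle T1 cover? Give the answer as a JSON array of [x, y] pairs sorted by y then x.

T0:
  2·area = 92  (B↔C swapped to make it positive)
  edge (10, 10)→(0, 4): d=(-10,-6) top-left  bias=+0
  edge (0, 4)→(12, 2): d=(12,-2) top-left  bias=+0
  edge (12, 2)→(10, 10): d=(-2,8) right/bottom  bias=-1
    (3,1)@(7, 3): e=[52,2,38] → █
    (4,1)@(9, 3): e=[64,6,22] → █
    (5,1)@(11, 3): e=[76,10,6] → █
    (6,1)@(13, 3): e=[88,14,-10] → ·
    (1,2)@(3, 5): e=[8,18,66] → █
    (2,2)@(5, 5): e=[20,22,50] → █
    (6,2)@(13, 5): e=[68,38,-14] → ·
    (1,3)@(3, 7): e=[-12,42,62] → ·
    (2,3)@(5, 7): e=[0,46,46] → █  [on edge]
    (5,3)@(11, 7): e=[36,58,-2] → ·
    (2,4)@(5, 9): e=[-20,70,42] → ·
    (3,4)@(7, 9): e=[-8,74,26] → ·
  covered (12 px):
    · · · · · · · · · · · ·
    · · · █ █ █ · · · · · ·
    · █ █ █ █ █ · · · · · ·
    · · █ █ █ · · · · · · ·
    · · · · █ · · · · · · ·
    · · · · · · · · · · · ·
T1:
  2·area = 64
  edge (6, 2)→(18, 0): d=(12,-2) top-left  bias=+0
  edge (18, 0)→(20, 5): d=(2,5) right/bottom  bias=-1
  edge (20, 5)→(6, 2): d=(-14,-3) top-left  bias=+0
    (6,0)@(13, 1): e=[2,27,35] → █
    (7,0)@(15, 1): e=[6,17,41] → █
    (8,0)@(17, 1): e=[10,7,47] → █
    (9,0)@(19, 1): e=[14,-3,53] → ·
    (5,1)@(11, 3): e=[22,41,1] → █
    (9,1)@(19, 3): e=[38,1,25] → █
    (10,1)@(21, 3): e=[42,-9,31] → ·
    (5,2)@(11, 5): e=[46,45,-27] → ·
    (6,2)@(13, 5): e=[50,35,-21] → ·
    (7,2)@(15, 5): e=[54,25,-15] → ·
    (8,2)@(17, 5): e=[58,15,-9] → ·
    (9,2)@(19, 5): e=[62,5,-3] → ·
  covered (8 px):
    · · · · · · █ █ █ · · ·
    · · · · · █ █ █ █ █ · ·
    · · · · · · · · · · · ·
    · · · · · · · · · · · ·
    · · · · · · · · · · · ·
    · · · · · · · · · · · ·

Final: [[6,0],[7,0],[8,0],[5,1],[6,1],[7,1],[8,1],[9,1]]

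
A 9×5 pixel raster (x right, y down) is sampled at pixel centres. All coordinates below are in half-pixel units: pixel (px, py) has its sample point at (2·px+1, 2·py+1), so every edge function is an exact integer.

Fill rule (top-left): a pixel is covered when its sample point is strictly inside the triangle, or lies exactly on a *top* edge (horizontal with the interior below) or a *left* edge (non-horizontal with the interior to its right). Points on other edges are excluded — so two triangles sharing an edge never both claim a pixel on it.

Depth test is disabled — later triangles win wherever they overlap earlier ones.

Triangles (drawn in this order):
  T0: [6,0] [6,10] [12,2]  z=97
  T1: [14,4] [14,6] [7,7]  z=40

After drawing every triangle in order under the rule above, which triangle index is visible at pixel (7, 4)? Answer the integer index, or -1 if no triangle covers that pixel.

T0:
  2·area = 60  (B↔C swapped to make it positive)
  edge (6, 0)→(12, 2): d=(6,2) right/bottom  bias=-1
  edge (12, 2)→(6, 10): d=(-6,8) right/bottom  bias=-1
  edge (6, 10)→(6, 0): d=(0,-10) top-left  bias=+0
    (3,0)@(7, 1): e=[4,46,10] → #
    (4,0)@(9, 1): e=[0,30,30] → ·  [on edge]
    (3,1)@(7, 3): e=[16,34,10] → #
    (4,1)@(9, 3): e=[12,18,30] → #
    (5,1)@(11, 3): e=[8,2,50] → #
    (6,1)@(13, 3): e=[4,-14,70] → ·
    (7,1)@(15, 3): e=[0,-30,90] → ·  [on edge]
    (3,2)@(7, 5): e=[28,22,10] → #
    (5,2)@(11, 5): e=[20,-10,50] → ·
    (3,3)@(7, 7): e=[40,10,10] → #
    (4,3)@(9, 7): e=[36,-6,30] → ·
    (3,4)@(7, 9): e=[52,-2,10] → ·
  covered (7 px):
    · · · # · · · · ·
    · · · # # # · · ·
    · · · # # · · · ·
    · · · # · · · · ·
    · · · · · · · · ·
T1:
  2·area = 14
  edge (14, 4)→(14, 6): d=(0,2) right/bottom  bias=-1
  edge (14, 6)→(7, 7): d=(-7,1) right/bottom  bias=-1
  edge (7, 7)→(14, 4): d=(7,-3) top-left  bias=+0
    (6,2)@(13, 5): e=[2,8,4] → #
    (7,2)@(15, 5): e=[-2,6,10] → ·
    (3,3)@(7, 7): e=[14,0,0] → ·  [on edge]
    (6,3)@(13, 7): e=[2,-6,18] → ·
  covered (1 px):
    · · · · · · · · ·
    · · · · · · · · ·
    · · · · · · # · ·
    · · · · · · · · ·
    · · · · · · · · ·

Z-buffer (winner per pixel, '.' = empty):
  . . . 0 . . . . .
  . . . 0 0 0 . . .
  . . . 0 0 . 1 . .
  . . . 0 . . . . .
  . . . . . . . . .

Result: -1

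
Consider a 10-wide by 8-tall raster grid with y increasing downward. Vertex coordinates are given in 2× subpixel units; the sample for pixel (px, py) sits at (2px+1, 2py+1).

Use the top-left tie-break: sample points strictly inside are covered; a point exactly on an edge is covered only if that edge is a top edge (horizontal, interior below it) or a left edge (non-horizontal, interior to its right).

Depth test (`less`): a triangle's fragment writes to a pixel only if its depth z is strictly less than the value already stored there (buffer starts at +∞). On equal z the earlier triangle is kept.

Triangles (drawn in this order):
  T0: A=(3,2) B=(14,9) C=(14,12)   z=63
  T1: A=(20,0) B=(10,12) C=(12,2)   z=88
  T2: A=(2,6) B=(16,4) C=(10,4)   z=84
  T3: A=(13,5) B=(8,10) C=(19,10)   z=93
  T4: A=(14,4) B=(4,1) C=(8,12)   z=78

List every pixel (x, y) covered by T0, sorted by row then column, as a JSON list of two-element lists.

T0:
  2·area = 33
  edge (3, 2)→(14, 9): d=(11,7) right/bottom  bias=-1
  edge (14, 9)→(14, 12): d=(0,3) right/bottom  bias=-1
  edge (14, 12)→(3, 2): d=(-11,-10) top-left  bias=+0
    (3,2)@(7, 5): e=[5,21,7] → X
    (4,2)@(9, 5): e=[-9,15,27] → .
    (3,3)@(7, 7): e=[27,21,-15] → .
    (4,3)@(9, 7): e=[13,15,5] → X
    (5,3)@(11, 7): e=[-1,9,25] → .
    (4,4)@(9, 9): e=[35,15,-17] → .
    (5,4)@(11, 9): e=[21,9,3] → X
    (6,4)@(13, 9): e=[7,3,23] → X
    (7,4)@(15, 9): e=[-7,-3,43] → .
    (5,5)@(11, 11): e=[43,9,-19] → .
    (6,5)@(13, 11): e=[29,3,1] → X
    (7,5)@(15, 11): e=[15,-3,21] → .
  covered (5 px):
    . . . . . . . . . .
    . . . . . . . . . .
    . . . X . . . . . .
    . . . . X . . . . .
    . . . . . X X . . .
    . . . . . . X . . .
    . . . . . . . . . .
    . . . . . . . . . .
T1:
  2·area = 76
  edge (20, 0)→(10, 12): d=(-10,12) right/bottom  bias=-1
  edge (10, 12)→(12, 2): d=(2,-10) top-left  bias=+0
  edge (12, 2)→(20, 0): d=(8,-2) top-left  bias=+0
    (8,0)@(17, 1): e=[26,48,2] → X
    (9,0)@(19, 1): e=[2,68,6] → X
    (6,1)@(13, 3): e=[54,12,10] → X
    (7,1)@(15, 3): e=[30,32,14] → X
    (9,1)@(19, 3): e=[-18,72,22] → .
    (6,2)@(13, 5): e=[34,16,26] → X
    (8,2)@(17, 5): e=[-14,56,34] → .
    (5,3)@(11, 7): e=[38,0,38] → X  [on edge]
    (7,3)@(15, 7): e=[-10,40,46] → .
    (5,4)@(11, 9): e=[18,4,54] → X
    (6,4)@(13, 9): e=[-6,24,58] → .
    (5,5)@(11, 11): e=[-2,8,70] → .
  covered (10 px):
    . . . . . . . . X X
    . . . . . . X X X .
    . . . . . . X X . .
    . . . . . X X . . .
    . . . . . X . . . .
    . . . . . . . . . .
    . . . . . . . . . .
    . . . . . . . . . .
T2:
  2·area = 12  (B↔C swapped to make it positive)
  edge (2, 6)→(10, 4): d=(8,-2) top-left  bias=+0
  edge (10, 4)→(16, 4): d=(6,0) top-left  bias=+0
  edge (16, 4)→(2, 6): d=(-14,2) right/bottom  bias=-1
    (3,2)@(7, 5): e=[2,6,4] → X
    (4,2)@(9, 5): e=[6,6,0] → .  [on edge]
    (3,3)@(7, 7): e=[18,18,-24] → .
  covered (1 px):
    . . . . . . . . . .
    . . . . . . . . . .
    . . . X . . . . . .
    . . . . . . . . . .
    . . . . . . . . . .
    . . . . . . . . . .
    . . . . . . . . . .
    . . . . . . . . . .
T3:
  2·area = 55  (B↔C swapped to make it positive)
  edge (13, 5)→(19, 10): d=(6,5) right/bottom  bias=-1
  edge (19, 10)→(8, 10): d=(-11,0) right/bottom  bias=-1
  edge (8, 10)→(13, 5): d=(5,-5) top-left  bias=+0
    (8,0)@(17, 1): e=[-44,99,0] → .  [on edge]
    (7,1)@(15, 3): e=[-22,77,0] → .  [on edge]
    (6,2)@(13, 5): e=[0,55,0] → .  [on edge]
    (5,3)@(11, 7): e=[22,33,0] → X  [on edge]
    (6,3)@(13, 7): e=[12,33,10] → X
    (7,3)@(15, 7): e=[2,33,20] → X
    (8,3)@(17, 7): e=[-8,33,30] → .
    (4,4)@(9, 9): e=[44,11,0] → X  [on edge]
    (8,4)@(17, 9): e=[4,11,40] → X
    (9,4)@(19, 9): e=[-6,11,50] → .
    (3,5)@(7, 11): e=[66,-11,0] → .  [on edge]
    (4,5)@(9, 11): e=[56,-11,10] → .
    (2,6)@(5, 13): e=[88,-33,0] → .  [on edge]
    (1,7)@(3, 15): e=[110,-55,0] → .  [on edge]
  covered (8 px):
    . . . . . . . . . .
    . . . . . . . . . .
    . . . . . . . . . .
    . . . . . X X X . .
    . . . . X X X X X .
    . . . . . . . . . .
    . . . . . . . . . .
    . . . . . . . . . .
T4:
  2·area = 98  (B↔C swapped to make it positive)
  edge (14, 4)→(8, 12): d=(-6,8) right/bottom  bias=-1
  edge (8, 12)→(4, 1): d=(-4,-11) top-left  bias=+0
  edge (4, 1)→(14, 4): d=(10,3) right/bottom  bias=-1
    (2,1)@(5, 3): e=[78,3,17] → X
    (3,1)@(7, 3): e=[62,25,11] → X
    (4,1)@(9, 3): e=[46,47,5] → X
    (5,1)@(11, 3): e=[30,69,-1] → .
    (2,2)@(5, 5): e=[66,-5,37] → .
    (3,2)@(7, 5): e=[50,17,31] → X
    (5,2)@(11, 5): e=[18,61,19] → X
    (6,2)@(13, 5): e=[2,83,13] → X
    (7,2)@(15, 5): e=[-14,105,7] → .
    (3,3)@(7, 7): e=[38,9,51] → X
    (6,3)@(13, 7): e=[-10,75,33] → .
    (3,4)@(7, 9): e=[26,1,71] → X
  covered (12 px):
    . . . . . . . . . .
    . . X X X . . . . .
    . . . X X X X . . .
    . . . X X X . . . .
    . . . X X . . . . .
    . . . . . . . . . .
    . . . . . . . . . .
    . . . . . . . . . .

Answer: [[3,2],[4,3],[5,4],[6,4],[6,5]]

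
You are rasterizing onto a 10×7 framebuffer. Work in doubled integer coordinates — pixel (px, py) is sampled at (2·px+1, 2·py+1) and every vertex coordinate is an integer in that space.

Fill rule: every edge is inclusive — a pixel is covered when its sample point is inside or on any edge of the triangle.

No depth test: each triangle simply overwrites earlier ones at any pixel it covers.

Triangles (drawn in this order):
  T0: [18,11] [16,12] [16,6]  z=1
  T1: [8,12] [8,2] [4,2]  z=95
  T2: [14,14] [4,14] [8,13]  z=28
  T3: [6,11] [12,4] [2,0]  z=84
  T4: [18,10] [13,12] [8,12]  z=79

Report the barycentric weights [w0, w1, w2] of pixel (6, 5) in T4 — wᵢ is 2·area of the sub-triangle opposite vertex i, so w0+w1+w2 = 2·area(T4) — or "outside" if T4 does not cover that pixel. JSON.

T0:
  2·area = 12
  edge (18, 11)→(16, 12): d=(-2,1) inclusive
  edge (16, 12)→(16, 6): d=(0,-6) inclusive
  edge (16, 6)→(18, 11): d=(2,5) inclusive
    (8,4)@(17, 9): e=[5,6,1] → X
    (9,4)@(19, 9): e=[3,18,-9] → .
    (8,5)@(17, 11): e=[1,6,5] → X
    (9,5)@(19, 11): e=[-1,18,-5] → .
    (8,6)@(17, 13): e=[-3,6,9] → .
  covered (2 px):
    . . . . . . . . . .
    . . . . . . . . . .
    . . . . . . . . . .
    . . . . . . . . . .
    . . . . . . . . X .
    . . . . . . . . X .
    . . . . . . . . . .
T1:
  2·area = 40  (B↔C swapped to make it positive)
  edge (8, 12)→(4, 2): d=(-4,-10) inclusive
  edge (4, 2)→(8, 2): d=(4,0) inclusive
  edge (8, 2)→(8, 12): d=(0,10) inclusive
    (2,1)@(5, 3): e=[6,4,30] → X
    (3,1)@(7, 3): e=[26,4,10] → X
    (4,1)@(9, 3): e=[46,4,-10] → .
    (2,2)@(5, 5): e=[-2,12,30] → .
    (3,2)@(7, 5): e=[18,12,10] → X
    (4,2)@(9, 5): e=[38,12,-10] → .
    (3,3)@(7, 7): e=[10,20,10] → X
    (4,3)@(9, 7): e=[30,20,-10] → .
    (3,4)@(7, 9): e=[2,28,10] → X
    (4,4)@(9, 9): e=[22,28,-10] → .
    (3,5)@(7, 11): e=[-6,36,10] → .
  covered (5 px):
    . . . . . . . . . .
    . . X X . . . . . .
    . . . X . . . . . .
    . . . X . . . . . .
    . . . X . . . . . .
    . . . . . . . . . .
    . . . . . . . . . .
T2:
  2·area = 10
  edge (14, 14)→(4, 14): d=(-10,0) inclusive
  edge (4, 14)→(8, 13): d=(4,-1) inclusive
  edge (8, 13)→(14, 14): d=(6,1) inclusive
  covered (0 px):
    . . . . . . . . . .
    . . . . . . . . . .
    . . . . . . . . . .
    . . . . . . . . . .
    . . . . . . . . . .
    . . . . . . . . . .
    . . . . . . . . . .
T3:
  2·area = 94  (B↔C swapped to make it positive)
  edge (6, 11)→(2, 0): d=(-4,-11) inclusive
  edge (2, 0)→(12, 4): d=(10,4) inclusive
  edge (12, 4)→(6, 11): d=(-6,7) inclusive
    (1,0)@(3, 1): e=[7,6,81] → X
    (2,0)@(5, 1): e=[29,-2,67] → .
    (1,1)@(3, 3): e=[-1,26,69] → .
    (2,1)@(5, 3): e=[21,18,55] → X
    (3,1)@(7, 3): e=[43,10,41] → X
    (4,1)@(9, 3): e=[65,2,27] → X
    (5,1)@(11, 3): e=[87,-6,13] → .
    (2,2)@(5, 5): e=[13,38,43] → X
    (5,2)@(11, 5): e=[79,14,1] → X
    (6,2)@(13, 5): e=[101,6,-13] → .
    (2,3)@(5, 7): e=[5,58,31] → X
    (5,3)@(11, 7): e=[71,34,-11] → .
  covered (12 px):
    . X . . . . . . . .
    . . X X X . . . . .
    . . X X X X . . . .
    . . X X X . . . . .
    . . . X . . . . . .
    . . . . . . . . . .
    . . . . . . . . . .
T4:
  2·area = 10
  edge (18, 10)→(13, 12): d=(-5,2) inclusive
  edge (13, 12)→(8, 12): d=(-5,0) inclusive
  edge (8, 12)→(18, 10): d=(10,-2) inclusive
    (6,5)@(13, 11): e=[5,5,0] → X  [on edge]
    (7,5)@(15, 11): e=[1,5,4] → X
    (8,5)@(17, 11): e=[-3,5,8] → .
    (1,6)@(3, 13): e=[15,-5,0] → .  [on edge]
    (6,6)@(13, 13): e=[-5,-5,20] → .
    (7,6)@(15, 13): e=[-9,-5,24] → .
  covered (2 px):
    . . . . . . . . . .
    . . . . . . . . . .
    . . . . . . . . . .
    . . . . . . . . . .
    . . . . . . . . . .
    . . . . . . X X . .
    . . . . . . . . . .

Result: [5,0,5]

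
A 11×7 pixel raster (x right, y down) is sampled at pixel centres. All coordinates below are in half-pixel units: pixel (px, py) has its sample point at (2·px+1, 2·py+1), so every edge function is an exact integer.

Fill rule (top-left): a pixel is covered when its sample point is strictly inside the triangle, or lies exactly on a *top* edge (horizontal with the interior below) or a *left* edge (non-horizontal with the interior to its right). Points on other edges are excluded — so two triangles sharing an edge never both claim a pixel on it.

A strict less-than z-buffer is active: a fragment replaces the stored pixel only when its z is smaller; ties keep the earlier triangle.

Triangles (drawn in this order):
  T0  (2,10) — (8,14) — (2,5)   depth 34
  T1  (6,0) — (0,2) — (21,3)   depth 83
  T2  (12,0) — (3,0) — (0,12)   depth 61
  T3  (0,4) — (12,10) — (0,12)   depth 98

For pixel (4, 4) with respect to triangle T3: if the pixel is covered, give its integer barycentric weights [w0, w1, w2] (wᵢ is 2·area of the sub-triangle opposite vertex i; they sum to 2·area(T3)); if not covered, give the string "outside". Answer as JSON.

T0:
  2·area = 30  (B↔C swapped to make it positive)
  edge (2, 10)→(2, 5): d=(0,-5) top-left  bias=+0
  edge (2, 5)→(8, 14): d=(6,9) right/bottom  bias=-1
  edge (8, 14)→(2, 10): d=(-6,-4) top-left  bias=+0
    (1,3)@(3, 7): e=[5,3,22] → #
    (2,3)@(5, 7): e=[15,-15,30] → ·
    (1,4)@(3, 9): e=[5,15,10] → #
    (2,4)@(5, 9): e=[15,-3,18] → ·
    (1,5)@(3, 11): e=[5,27,-2] → ·
    (2,5)@(5, 11): e=[15,9,6] → #
    (3,5)@(7, 11): e=[25,-9,14] → ·
    (2,6)@(5, 13): e=[15,21,-6] → ·
    (3,6)@(7, 13): e=[25,3,2] → #
    (4,6)@(9, 13): e=[35,-15,10] → ·
  covered (4 px):
    · · · · · · · · · · ·
    · · · · · · · · · · ·
    · · · · · · · · · · ·
    · # · · · · · · · · ·
    · # · · · · · · · · ·
    · · # · · · · · · · ·
    · · · # · · · · · · ·
T1:
  2·area = 48  (B↔C swapped to make it positive)
  edge (6, 0)→(21, 3): d=(15,3) right/bottom  bias=-1
  edge (21, 3)→(0, 2): d=(-21,-1) top-left  bias=+0
  edge (0, 2)→(6, 0): d=(6,-2) top-left  bias=+0
    (1,0)@(3, 1): e=[24,24,0] → #  [on edge]
    (2,0)@(5, 1): e=[18,26,4] → #
    (3,0)@(7, 1): e=[12,28,8] → #
    (4,0)@(9, 1): e=[6,30,12] → #
    (5,0)@(11, 1): e=[0,32,16] → ·  [on edge]
    (1,1)@(3, 3): e=[54,-18,12] → ·
    (2,1)@(5, 3): e=[48,-16,16] → ·
    (3,1)@(7, 3): e=[42,-14,20] → ·
    (4,1)@(9, 3): e=[36,-12,24] → ·
    (10,1)@(21, 3): e=[0,0,48] → ·  [on edge]
  covered (4 px):
    · # # # # · · · · · ·
    · · · · · · · · · · ·
    · · · · · · · · · · ·
    · · · · · · · · · · ·
    · · · · · · · · · · ·
    · · · · · · · · · · ·
    · · · · · · · · · · ·
T2:
  2·area = 108  (B↔C swapped to make it positive)
  edge (12, 0)→(0, 12): d=(-12,12) right/bottom  bias=-1
  edge (0, 12)→(3, 0): d=(3,-12) top-left  bias=+0
  edge (3, 0)→(12, 0): d=(9,0) top-left  bias=+0
    (1,0)@(3, 1): e=[96,3,9] → #
    (2,0)@(5, 1): e=[72,27,9] → #
    (3,0)@(7, 1): e=[48,51,9] → #
    (4,0)@(9, 1): e=[24,75,9] → #
    (5,0)@(11, 1): e=[0,99,9] → ·  [on edge]
    (1,1)@(3, 3): e=[72,9,27] → #
    (4,1)@(9, 3): e=[0,81,27] → ·  [on edge]
    (1,2)@(3, 5): e=[48,15,45] → #
    (3,2)@(7, 5): e=[0,63,45] → ·  [on edge]
    (1,3)@(3, 7): e=[24,21,63] → #
    (2,3)@(5, 7): e=[0,45,63] → ·  [on edge]
    (0,4)@(1, 9): e=[24,3,81] → #
    (1,4)@(3, 9): e=[0,27,81] → ·  [on edge]
    (0,5)@(1, 11): e=[0,9,99] → ·  [on edge]
  covered (11 px):
    · # # # # · · · · · ·
    · # # # · · · · · · ·
    · # # · · · · · · · ·
    · # · · · · · · · · ·
    # · · · · · · · · · ·
    · · · · · · · · · · ·
    · · · · · · · · · · ·
T3:
  2·area = 96
  edge (0, 4)→(12, 10): d=(12,6) right/bottom  bias=-1
  edge (12, 10)→(0, 12): d=(-12,2) right/bottom  bias=-1
  edge (0, 12)→(0, 4): d=(0,-8) top-left  bias=+0
    (0,2)@(1, 5): e=[6,82,8] → #
    (1,2)@(3, 5): e=[-6,78,24] → ·
    (0,3)@(1, 7): e=[30,58,8] → #
    (1,3)@(3, 7): e=[18,54,24] → #
    (2,3)@(5, 7): e=[6,50,40] → #
    (3,3)@(7, 7): e=[-6,46,56] → ·
    (0,4)@(1, 9): e=[54,34,8] → #
    (3,4)@(7, 9): e=[18,22,56] → #
    (4,4)@(9, 9): e=[6,18,72] → #
    (5,4)@(11, 9): e=[-6,14,88] → ·
    (0,5)@(1, 11): e=[78,10,8] → #
    (3,5)@(7, 11): e=[42,-2,56] → ·
  covered (12 px):
    · · · · · · · · · · ·
    · · · · · · · · · · ·
    # · · · · · · · · · ·
    # # # · · · · · · · ·
    # # # # # · · · · · ·
    # # # · · · · · · · ·
    · · · · · · · · · · ·

Result: [18,72,6]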